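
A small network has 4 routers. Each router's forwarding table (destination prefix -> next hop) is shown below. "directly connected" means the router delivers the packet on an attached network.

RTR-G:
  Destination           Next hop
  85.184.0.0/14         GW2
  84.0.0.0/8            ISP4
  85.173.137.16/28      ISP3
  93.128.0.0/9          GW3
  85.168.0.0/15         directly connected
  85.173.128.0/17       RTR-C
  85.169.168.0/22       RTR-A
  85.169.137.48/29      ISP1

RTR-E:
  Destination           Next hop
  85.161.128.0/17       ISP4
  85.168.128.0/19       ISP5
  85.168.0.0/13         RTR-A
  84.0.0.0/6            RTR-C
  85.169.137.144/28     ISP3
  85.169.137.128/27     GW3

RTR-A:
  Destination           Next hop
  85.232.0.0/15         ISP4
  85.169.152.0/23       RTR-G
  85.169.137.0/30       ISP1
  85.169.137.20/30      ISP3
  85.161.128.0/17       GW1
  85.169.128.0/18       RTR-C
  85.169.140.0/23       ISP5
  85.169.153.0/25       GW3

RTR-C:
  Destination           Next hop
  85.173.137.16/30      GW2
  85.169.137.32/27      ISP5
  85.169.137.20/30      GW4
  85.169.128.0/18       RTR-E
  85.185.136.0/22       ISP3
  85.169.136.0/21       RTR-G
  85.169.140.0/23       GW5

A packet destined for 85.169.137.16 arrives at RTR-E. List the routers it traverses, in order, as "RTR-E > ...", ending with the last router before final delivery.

RTR-E > RTR-A > RTR-C > RTR-G

At RTR-E: longest match for 85.169.137.16 is 85.168.0.0/13 -> RTR-A
At RTR-A: longest match for 85.169.137.16 is 85.169.128.0/18 -> RTR-C
At RTR-C: longest match for 85.169.137.16 is 85.169.136.0/21 -> RTR-G
At RTR-G: longest match for 85.169.137.16 is 85.168.0.0/15 -> directly connected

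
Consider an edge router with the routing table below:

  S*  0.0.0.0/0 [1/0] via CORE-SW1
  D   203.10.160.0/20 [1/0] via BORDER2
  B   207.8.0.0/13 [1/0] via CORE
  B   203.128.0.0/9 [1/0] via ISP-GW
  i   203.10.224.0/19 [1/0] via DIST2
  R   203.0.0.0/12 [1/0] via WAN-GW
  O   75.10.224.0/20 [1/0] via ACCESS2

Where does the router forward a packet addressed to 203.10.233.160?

DIST2

Routes whose prefix contains 203.10.233.160:
  0.0.0.0/0 (default, matches everything) -> CORE-SW1
  203.0.0.0/12 (203.0.0.0 - 203.15.255.255) -> WAN-GW
  203.10.224.0/19 (203.10.224.0 - 203.10.255.255) -> DIST2
More-specific entries that do NOT match:
  203.10.160.0/20 (203.10.160.0 - 203.10.175.255) does not contain 203.10.233.160
  75.10.224.0/20 (75.10.224.0 - 75.10.239.255) does not contain 203.10.233.160
Longest matching prefix is /19 -> next hop DIST2.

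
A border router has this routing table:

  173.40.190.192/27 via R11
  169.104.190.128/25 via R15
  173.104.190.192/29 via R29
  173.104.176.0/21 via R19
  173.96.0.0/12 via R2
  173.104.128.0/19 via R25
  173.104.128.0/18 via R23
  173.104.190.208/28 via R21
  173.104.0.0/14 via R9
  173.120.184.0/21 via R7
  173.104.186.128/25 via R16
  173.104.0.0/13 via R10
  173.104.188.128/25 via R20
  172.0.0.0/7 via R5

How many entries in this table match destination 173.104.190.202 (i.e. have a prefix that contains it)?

5

Prefixes containing 173.104.190.202:
  172.0.0.0/7 (172.0.0.0 - 173.255.255.255)
  173.96.0.0/12 (173.96.0.0 - 173.111.255.255)
  173.104.0.0/13 (173.104.0.0 - 173.111.255.255)
  173.104.0.0/14 (173.104.0.0 - 173.107.255.255)
  173.104.128.0/18 (173.104.128.0 - 173.104.191.255)
Total matching entries: 5.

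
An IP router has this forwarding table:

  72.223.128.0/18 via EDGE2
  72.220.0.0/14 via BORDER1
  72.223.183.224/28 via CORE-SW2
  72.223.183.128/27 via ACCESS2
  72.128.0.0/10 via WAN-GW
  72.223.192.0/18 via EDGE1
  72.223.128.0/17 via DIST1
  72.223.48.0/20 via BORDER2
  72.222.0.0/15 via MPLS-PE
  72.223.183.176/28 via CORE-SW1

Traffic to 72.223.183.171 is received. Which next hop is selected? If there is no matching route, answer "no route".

Routes whose prefix contains 72.223.183.171:
  72.220.0.0/14 (72.220.0.0 - 72.223.255.255) -> BORDER1
  72.222.0.0/15 (72.222.0.0 - 72.223.255.255) -> MPLS-PE
  72.223.128.0/17 (72.223.128.0 - 72.223.255.255) -> DIST1
  72.223.128.0/18 (72.223.128.0 - 72.223.191.255) -> EDGE2
More-specific entries that do NOT match:
  72.223.183.224/28 (72.223.183.224 - 72.223.183.239) does not contain 72.223.183.171
  72.223.183.176/28 (72.223.183.176 - 72.223.183.191) does not contain 72.223.183.171
  72.223.183.128/27 (72.223.183.128 - 72.223.183.159) does not contain 72.223.183.171
  72.223.48.0/20 (72.223.48.0 - 72.223.63.255) does not contain 72.223.183.171
Longest matching prefix is /18 -> next hop EDGE2.

EDGE2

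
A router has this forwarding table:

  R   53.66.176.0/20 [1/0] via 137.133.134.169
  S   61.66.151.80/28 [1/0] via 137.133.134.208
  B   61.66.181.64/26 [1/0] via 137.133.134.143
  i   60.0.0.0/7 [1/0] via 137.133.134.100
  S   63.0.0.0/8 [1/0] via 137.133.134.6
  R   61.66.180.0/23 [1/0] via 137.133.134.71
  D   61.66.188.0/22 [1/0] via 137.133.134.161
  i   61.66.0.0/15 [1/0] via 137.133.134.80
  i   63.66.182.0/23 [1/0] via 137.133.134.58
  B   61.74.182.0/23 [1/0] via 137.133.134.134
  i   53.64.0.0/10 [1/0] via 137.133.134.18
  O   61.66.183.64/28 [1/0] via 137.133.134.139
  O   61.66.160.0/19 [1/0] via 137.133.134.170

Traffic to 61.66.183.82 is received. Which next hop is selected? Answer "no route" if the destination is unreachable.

Routes whose prefix contains 61.66.183.82:
  60.0.0.0/7 (60.0.0.0 - 61.255.255.255) -> 137.133.134.100
  61.66.0.0/15 (61.66.0.0 - 61.67.255.255) -> 137.133.134.80
  61.66.160.0/19 (61.66.160.0 - 61.66.191.255) -> 137.133.134.170
More-specific entries that do NOT match:
  61.66.151.80/28 (61.66.151.80 - 61.66.151.95) does not contain 61.66.183.82
  61.66.183.64/28 (61.66.183.64 - 61.66.183.79) does not contain 61.66.183.82
  61.66.181.64/26 (61.66.181.64 - 61.66.181.127) does not contain 61.66.183.82
  61.66.180.0/23 (61.66.180.0 - 61.66.181.255) does not contain 61.66.183.82
  63.66.182.0/23 (63.66.182.0 - 63.66.183.255) does not contain 61.66.183.82
  61.74.182.0/23 (61.74.182.0 - 61.74.183.255) does not contain 61.66.183.82
  61.66.188.0/22 (61.66.188.0 - 61.66.191.255) does not contain 61.66.183.82
  53.66.176.0/20 (53.66.176.0 - 53.66.191.255) does not contain 61.66.183.82
Longest matching prefix is /19 -> next hop 137.133.134.170.

137.133.134.170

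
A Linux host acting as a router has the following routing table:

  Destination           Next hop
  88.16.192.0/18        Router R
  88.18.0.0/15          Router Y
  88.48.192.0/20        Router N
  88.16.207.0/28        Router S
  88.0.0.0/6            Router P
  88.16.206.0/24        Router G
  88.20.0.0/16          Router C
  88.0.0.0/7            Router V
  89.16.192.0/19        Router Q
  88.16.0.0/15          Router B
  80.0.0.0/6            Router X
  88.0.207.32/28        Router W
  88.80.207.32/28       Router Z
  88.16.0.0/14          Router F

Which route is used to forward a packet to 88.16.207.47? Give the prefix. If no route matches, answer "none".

88.16.192.0/18

Entries matching 88.16.207.47:
  88.0.0.0/6 (88.0.0.0 - 91.255.255.255)
  88.0.0.0/7 (88.0.0.0 - 89.255.255.255)
  88.16.0.0/14 (88.16.0.0 - 88.19.255.255)
  88.16.0.0/15 (88.16.0.0 - 88.17.255.255)
  88.16.192.0/18 (88.16.192.0 - 88.16.255.255)
Most specific is 88.16.192.0/18.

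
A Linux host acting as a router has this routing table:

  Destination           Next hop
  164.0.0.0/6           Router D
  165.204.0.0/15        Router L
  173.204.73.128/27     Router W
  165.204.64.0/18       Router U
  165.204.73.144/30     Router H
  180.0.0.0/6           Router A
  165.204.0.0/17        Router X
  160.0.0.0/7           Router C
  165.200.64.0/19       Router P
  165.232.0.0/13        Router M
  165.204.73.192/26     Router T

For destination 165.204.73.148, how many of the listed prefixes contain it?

4

Prefixes containing 165.204.73.148:
  164.0.0.0/6 (164.0.0.0 - 167.255.255.255)
  165.204.0.0/15 (165.204.0.0 - 165.205.255.255)
  165.204.0.0/17 (165.204.0.0 - 165.204.127.255)
  165.204.64.0/18 (165.204.64.0 - 165.204.127.255)
Total matching entries: 4.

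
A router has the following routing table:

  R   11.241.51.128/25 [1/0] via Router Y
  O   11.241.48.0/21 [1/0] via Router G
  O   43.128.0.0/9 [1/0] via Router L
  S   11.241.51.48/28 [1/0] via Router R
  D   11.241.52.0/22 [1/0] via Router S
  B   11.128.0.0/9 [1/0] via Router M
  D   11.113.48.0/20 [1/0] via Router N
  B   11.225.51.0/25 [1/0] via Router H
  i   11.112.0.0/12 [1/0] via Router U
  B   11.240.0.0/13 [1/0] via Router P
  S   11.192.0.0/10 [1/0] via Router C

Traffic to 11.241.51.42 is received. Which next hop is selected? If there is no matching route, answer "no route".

Router G

Routes whose prefix contains 11.241.51.42:
  11.128.0.0/9 (11.128.0.0 - 11.255.255.255) -> Router M
  11.192.0.0/10 (11.192.0.0 - 11.255.255.255) -> Router C
  11.240.0.0/13 (11.240.0.0 - 11.247.255.255) -> Router P
  11.241.48.0/21 (11.241.48.0 - 11.241.55.255) -> Router G
More-specific entries that do NOT match:
  11.241.51.48/28 (11.241.51.48 - 11.241.51.63) does not contain 11.241.51.42
  11.241.51.128/25 (11.241.51.128 - 11.241.51.255) does not contain 11.241.51.42
  11.225.51.0/25 (11.225.51.0 - 11.225.51.127) does not contain 11.241.51.42
  11.241.52.0/22 (11.241.52.0 - 11.241.55.255) does not contain 11.241.51.42
Longest matching prefix is /21 -> next hop Router G.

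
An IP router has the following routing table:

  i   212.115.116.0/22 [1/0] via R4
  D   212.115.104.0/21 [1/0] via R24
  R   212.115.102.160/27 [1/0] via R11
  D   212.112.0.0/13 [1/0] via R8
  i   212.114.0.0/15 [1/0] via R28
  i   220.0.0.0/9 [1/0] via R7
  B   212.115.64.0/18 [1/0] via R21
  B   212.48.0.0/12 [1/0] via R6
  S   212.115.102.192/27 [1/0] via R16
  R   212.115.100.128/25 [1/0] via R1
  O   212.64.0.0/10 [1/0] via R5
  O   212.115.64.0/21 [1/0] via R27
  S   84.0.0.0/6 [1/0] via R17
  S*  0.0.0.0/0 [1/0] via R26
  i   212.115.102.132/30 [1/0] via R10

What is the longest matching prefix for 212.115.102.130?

Entries matching 212.115.102.130:
  0.0.0.0/0 (default, matches everything)
  212.64.0.0/10 (212.64.0.0 - 212.127.255.255)
  212.112.0.0/13 (212.112.0.0 - 212.119.255.255)
  212.114.0.0/15 (212.114.0.0 - 212.115.255.255)
  212.115.64.0/18 (212.115.64.0 - 212.115.127.255)
Most specific is 212.115.64.0/18.

212.115.64.0/18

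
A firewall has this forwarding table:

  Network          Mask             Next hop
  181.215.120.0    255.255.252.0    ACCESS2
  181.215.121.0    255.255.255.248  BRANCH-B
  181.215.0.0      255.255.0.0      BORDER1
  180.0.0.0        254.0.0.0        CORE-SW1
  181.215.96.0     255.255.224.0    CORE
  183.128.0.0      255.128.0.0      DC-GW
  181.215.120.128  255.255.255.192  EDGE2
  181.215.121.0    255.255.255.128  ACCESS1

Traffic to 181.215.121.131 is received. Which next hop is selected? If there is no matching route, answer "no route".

ACCESS2

Routes whose prefix contains 181.215.121.131:
  180.0.0.0/7 (180.0.0.0 - 181.255.255.255) -> CORE-SW1
  181.215.0.0/16 (181.215.0.0 - 181.215.255.255) -> BORDER1
  181.215.96.0/19 (181.215.96.0 - 181.215.127.255) -> CORE
  181.215.120.0/22 (181.215.120.0 - 181.215.123.255) -> ACCESS2
More-specific entries that do NOT match:
  181.215.121.0/29 (181.215.121.0 - 181.215.121.7) does not contain 181.215.121.131
  181.215.120.128/26 (181.215.120.128 - 181.215.120.191) does not contain 181.215.121.131
  181.215.121.0/25 (181.215.121.0 - 181.215.121.127) does not contain 181.215.121.131
Longest matching prefix is /22 -> next hop ACCESS2.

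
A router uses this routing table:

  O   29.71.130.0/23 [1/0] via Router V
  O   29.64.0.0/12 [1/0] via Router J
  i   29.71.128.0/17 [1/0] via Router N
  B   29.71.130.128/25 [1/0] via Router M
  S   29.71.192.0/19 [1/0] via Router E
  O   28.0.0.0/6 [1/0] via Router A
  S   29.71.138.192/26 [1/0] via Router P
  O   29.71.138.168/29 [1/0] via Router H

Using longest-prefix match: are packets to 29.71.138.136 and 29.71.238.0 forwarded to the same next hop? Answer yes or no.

29.71.138.136: longest match 29.71.128.0/17 -> Router N
29.71.238.0: longest match 29.71.128.0/17 -> Router N

yes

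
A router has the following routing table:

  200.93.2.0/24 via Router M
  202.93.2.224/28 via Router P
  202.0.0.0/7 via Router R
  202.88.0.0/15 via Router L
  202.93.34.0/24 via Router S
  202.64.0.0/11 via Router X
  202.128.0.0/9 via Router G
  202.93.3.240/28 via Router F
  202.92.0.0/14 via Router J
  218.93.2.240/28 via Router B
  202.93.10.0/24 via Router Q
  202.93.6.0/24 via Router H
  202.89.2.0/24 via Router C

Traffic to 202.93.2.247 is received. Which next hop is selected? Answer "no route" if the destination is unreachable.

Router J

Routes whose prefix contains 202.93.2.247:
  202.0.0.0/7 (202.0.0.0 - 203.255.255.255) -> Router R
  202.64.0.0/11 (202.64.0.0 - 202.95.255.255) -> Router X
  202.92.0.0/14 (202.92.0.0 - 202.95.255.255) -> Router J
More-specific entries that do NOT match:
  202.93.2.224/28 (202.93.2.224 - 202.93.2.239) does not contain 202.93.2.247
  202.93.3.240/28 (202.93.3.240 - 202.93.3.255) does not contain 202.93.2.247
  218.93.2.240/28 (218.93.2.240 - 218.93.2.255) does not contain 202.93.2.247
  200.93.2.0/24 (200.93.2.0 - 200.93.2.255) does not contain 202.93.2.247
  202.93.34.0/24 (202.93.34.0 - 202.93.34.255) does not contain 202.93.2.247
  202.93.10.0/24 (202.93.10.0 - 202.93.10.255) does not contain 202.93.2.247
  202.93.6.0/24 (202.93.6.0 - 202.93.6.255) does not contain 202.93.2.247
  202.89.2.0/24 (202.89.2.0 - 202.89.2.255) does not contain 202.93.2.247
  202.88.0.0/15 (202.88.0.0 - 202.89.255.255) does not contain 202.93.2.247
Longest matching prefix is /14 -> next hop Router J.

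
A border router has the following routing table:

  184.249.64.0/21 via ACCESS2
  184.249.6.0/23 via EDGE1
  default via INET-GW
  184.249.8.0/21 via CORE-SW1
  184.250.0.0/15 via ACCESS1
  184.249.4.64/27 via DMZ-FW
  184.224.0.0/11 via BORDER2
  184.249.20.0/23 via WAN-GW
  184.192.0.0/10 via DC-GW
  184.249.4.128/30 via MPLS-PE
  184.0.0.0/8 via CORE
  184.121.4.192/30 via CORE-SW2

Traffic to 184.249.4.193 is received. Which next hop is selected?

BORDER2

Routes whose prefix contains 184.249.4.193:
  0.0.0.0/0 (default, matches everything) -> INET-GW
  184.0.0.0/8 (184.0.0.0 - 184.255.255.255) -> CORE
  184.192.0.0/10 (184.192.0.0 - 184.255.255.255) -> DC-GW
  184.224.0.0/11 (184.224.0.0 - 184.255.255.255) -> BORDER2
More-specific entries that do NOT match:
  184.249.4.128/30 (184.249.4.128 - 184.249.4.131) does not contain 184.249.4.193
  184.121.4.192/30 (184.121.4.192 - 184.121.4.195) does not contain 184.249.4.193
  184.249.4.64/27 (184.249.4.64 - 184.249.4.95) does not contain 184.249.4.193
  184.249.6.0/23 (184.249.6.0 - 184.249.7.255) does not contain 184.249.4.193
  184.249.20.0/23 (184.249.20.0 - 184.249.21.255) does not contain 184.249.4.193
  184.249.64.0/21 (184.249.64.0 - 184.249.71.255) does not contain 184.249.4.193
  184.249.8.0/21 (184.249.8.0 - 184.249.15.255) does not contain 184.249.4.193
  184.250.0.0/15 (184.250.0.0 - 184.251.255.255) does not contain 184.249.4.193
Longest matching prefix is /11 -> next hop BORDER2.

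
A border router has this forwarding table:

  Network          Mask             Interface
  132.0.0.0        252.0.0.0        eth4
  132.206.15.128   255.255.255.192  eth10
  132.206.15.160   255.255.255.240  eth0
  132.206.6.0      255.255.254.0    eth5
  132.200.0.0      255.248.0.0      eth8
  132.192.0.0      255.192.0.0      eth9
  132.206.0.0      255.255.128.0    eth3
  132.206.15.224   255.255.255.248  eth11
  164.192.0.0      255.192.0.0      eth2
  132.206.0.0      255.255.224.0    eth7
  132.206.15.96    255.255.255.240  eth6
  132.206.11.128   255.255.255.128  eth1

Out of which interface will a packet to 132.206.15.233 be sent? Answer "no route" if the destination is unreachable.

Routes whose prefix contains 132.206.15.233:
  132.0.0.0/6 (132.0.0.0 - 135.255.255.255) -> eth4
  132.192.0.0/10 (132.192.0.0 - 132.255.255.255) -> eth9
  132.200.0.0/13 (132.200.0.0 - 132.207.255.255) -> eth8
  132.206.0.0/17 (132.206.0.0 - 132.206.127.255) -> eth3
  132.206.0.0/19 (132.206.0.0 - 132.206.31.255) -> eth7
More-specific entries that do NOT match:
  132.206.15.224/29 (132.206.15.224 - 132.206.15.231) does not contain 132.206.15.233
  132.206.15.160/28 (132.206.15.160 - 132.206.15.175) does not contain 132.206.15.233
  132.206.15.96/28 (132.206.15.96 - 132.206.15.111) does not contain 132.206.15.233
  132.206.15.128/26 (132.206.15.128 - 132.206.15.191) does not contain 132.206.15.233
  132.206.11.128/25 (132.206.11.128 - 132.206.11.255) does not contain 132.206.15.233
  132.206.6.0/23 (132.206.6.0 - 132.206.7.255) does not contain 132.206.15.233
Longest matching prefix is /19 -> interface eth7.

eth7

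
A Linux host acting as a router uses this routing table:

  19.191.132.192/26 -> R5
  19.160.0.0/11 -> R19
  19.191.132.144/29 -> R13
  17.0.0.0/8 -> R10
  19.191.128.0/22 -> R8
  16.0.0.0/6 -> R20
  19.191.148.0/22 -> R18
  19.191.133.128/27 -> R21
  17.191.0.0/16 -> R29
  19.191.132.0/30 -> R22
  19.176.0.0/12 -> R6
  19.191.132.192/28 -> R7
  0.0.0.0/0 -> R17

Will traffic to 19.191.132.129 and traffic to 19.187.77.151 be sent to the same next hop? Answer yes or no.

19.191.132.129: longest match 19.176.0.0/12 -> R6
19.187.77.151: longest match 19.176.0.0/12 -> R6

yes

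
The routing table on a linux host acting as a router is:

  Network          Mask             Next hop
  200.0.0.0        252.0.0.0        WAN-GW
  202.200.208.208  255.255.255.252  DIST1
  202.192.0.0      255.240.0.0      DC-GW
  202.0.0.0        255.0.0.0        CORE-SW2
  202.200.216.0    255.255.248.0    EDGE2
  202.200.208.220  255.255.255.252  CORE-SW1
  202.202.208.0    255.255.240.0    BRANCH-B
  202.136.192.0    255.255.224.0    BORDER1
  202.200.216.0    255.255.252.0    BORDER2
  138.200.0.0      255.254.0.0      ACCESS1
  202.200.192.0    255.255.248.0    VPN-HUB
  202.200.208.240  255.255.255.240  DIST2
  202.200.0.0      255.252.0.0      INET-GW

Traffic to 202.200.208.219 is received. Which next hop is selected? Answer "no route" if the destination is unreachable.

INET-GW

Routes whose prefix contains 202.200.208.219:
  200.0.0.0/6 (200.0.0.0 - 203.255.255.255) -> WAN-GW
  202.0.0.0/8 (202.0.0.0 - 202.255.255.255) -> CORE-SW2
  202.192.0.0/12 (202.192.0.0 - 202.207.255.255) -> DC-GW
  202.200.0.0/14 (202.200.0.0 - 202.203.255.255) -> INET-GW
More-specific entries that do NOT match:
  202.200.208.208/30 (202.200.208.208 - 202.200.208.211) does not contain 202.200.208.219
  202.200.208.220/30 (202.200.208.220 - 202.200.208.223) does not contain 202.200.208.219
  202.200.208.240/28 (202.200.208.240 - 202.200.208.255) does not contain 202.200.208.219
  202.200.216.0/22 (202.200.216.0 - 202.200.219.255) does not contain 202.200.208.219
  202.200.216.0/21 (202.200.216.0 - 202.200.223.255) does not contain 202.200.208.219
  202.200.192.0/21 (202.200.192.0 - 202.200.199.255) does not contain 202.200.208.219
  202.202.208.0/20 (202.202.208.0 - 202.202.223.255) does not contain 202.200.208.219
  202.136.192.0/19 (202.136.192.0 - 202.136.223.255) does not contain 202.200.208.219
  138.200.0.0/15 (138.200.0.0 - 138.201.255.255) does not contain 202.200.208.219
Longest matching prefix is /14 -> next hop INET-GW.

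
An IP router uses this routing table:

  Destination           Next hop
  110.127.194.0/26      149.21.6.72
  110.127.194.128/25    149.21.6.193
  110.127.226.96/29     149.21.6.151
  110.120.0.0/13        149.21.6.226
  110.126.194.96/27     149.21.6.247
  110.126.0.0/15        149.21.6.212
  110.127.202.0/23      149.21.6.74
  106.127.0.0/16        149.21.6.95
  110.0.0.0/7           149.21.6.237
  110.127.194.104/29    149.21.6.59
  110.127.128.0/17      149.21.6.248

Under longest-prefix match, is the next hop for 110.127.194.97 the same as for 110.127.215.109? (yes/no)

yes

110.127.194.97: longest match 110.127.128.0/17 -> 149.21.6.248
110.127.215.109: longest match 110.127.128.0/17 -> 149.21.6.248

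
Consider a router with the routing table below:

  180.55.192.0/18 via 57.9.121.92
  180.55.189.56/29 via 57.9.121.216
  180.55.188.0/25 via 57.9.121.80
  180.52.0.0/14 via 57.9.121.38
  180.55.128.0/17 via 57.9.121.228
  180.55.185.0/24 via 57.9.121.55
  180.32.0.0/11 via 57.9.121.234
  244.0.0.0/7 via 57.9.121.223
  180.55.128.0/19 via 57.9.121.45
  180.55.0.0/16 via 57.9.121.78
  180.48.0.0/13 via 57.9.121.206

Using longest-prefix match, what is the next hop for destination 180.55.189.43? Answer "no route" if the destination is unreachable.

Routes whose prefix contains 180.55.189.43:
  180.32.0.0/11 (180.32.0.0 - 180.63.255.255) -> 57.9.121.234
  180.48.0.0/13 (180.48.0.0 - 180.55.255.255) -> 57.9.121.206
  180.52.0.0/14 (180.52.0.0 - 180.55.255.255) -> 57.9.121.38
  180.55.0.0/16 (180.55.0.0 - 180.55.255.255) -> 57.9.121.78
  180.55.128.0/17 (180.55.128.0 - 180.55.255.255) -> 57.9.121.228
More-specific entries that do NOT match:
  180.55.189.56/29 (180.55.189.56 - 180.55.189.63) does not contain 180.55.189.43
  180.55.188.0/25 (180.55.188.0 - 180.55.188.127) does not contain 180.55.189.43
  180.55.185.0/24 (180.55.185.0 - 180.55.185.255) does not contain 180.55.189.43
  180.55.128.0/19 (180.55.128.0 - 180.55.159.255) does not contain 180.55.189.43
  180.55.192.0/18 (180.55.192.0 - 180.55.255.255) does not contain 180.55.189.43
Longest matching prefix is /17 -> next hop 57.9.121.228.

57.9.121.228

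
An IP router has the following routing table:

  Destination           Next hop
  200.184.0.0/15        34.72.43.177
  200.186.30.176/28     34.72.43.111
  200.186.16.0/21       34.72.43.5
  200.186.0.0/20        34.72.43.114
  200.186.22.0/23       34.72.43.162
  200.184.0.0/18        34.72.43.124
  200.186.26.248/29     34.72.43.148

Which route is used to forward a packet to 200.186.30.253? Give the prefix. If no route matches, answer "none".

200.186.30.253 is outside every listed prefix and there is no default route.

none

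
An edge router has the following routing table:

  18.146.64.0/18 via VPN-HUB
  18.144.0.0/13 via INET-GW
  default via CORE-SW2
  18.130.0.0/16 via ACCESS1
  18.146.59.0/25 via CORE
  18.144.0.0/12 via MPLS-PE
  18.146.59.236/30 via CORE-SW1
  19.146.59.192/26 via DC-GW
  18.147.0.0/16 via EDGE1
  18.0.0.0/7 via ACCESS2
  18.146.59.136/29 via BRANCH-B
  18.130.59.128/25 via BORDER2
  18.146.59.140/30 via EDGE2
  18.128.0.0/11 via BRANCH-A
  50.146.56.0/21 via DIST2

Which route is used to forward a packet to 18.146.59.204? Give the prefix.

Entries matching 18.146.59.204:
  0.0.0.0/0 (default, matches everything)
  18.0.0.0/7 (18.0.0.0 - 19.255.255.255)
  18.128.0.0/11 (18.128.0.0 - 18.159.255.255)
  18.144.0.0/12 (18.144.0.0 - 18.159.255.255)
  18.144.0.0/13 (18.144.0.0 - 18.151.255.255)
Most specific is 18.144.0.0/13.

18.144.0.0/13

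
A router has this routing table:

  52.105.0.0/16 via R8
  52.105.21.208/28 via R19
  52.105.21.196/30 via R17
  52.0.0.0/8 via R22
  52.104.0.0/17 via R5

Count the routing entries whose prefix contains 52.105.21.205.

Prefixes containing 52.105.21.205:
  52.0.0.0/8 (52.0.0.0 - 52.255.255.255)
  52.105.0.0/16 (52.105.0.0 - 52.105.255.255)
Total matching entries: 2.

2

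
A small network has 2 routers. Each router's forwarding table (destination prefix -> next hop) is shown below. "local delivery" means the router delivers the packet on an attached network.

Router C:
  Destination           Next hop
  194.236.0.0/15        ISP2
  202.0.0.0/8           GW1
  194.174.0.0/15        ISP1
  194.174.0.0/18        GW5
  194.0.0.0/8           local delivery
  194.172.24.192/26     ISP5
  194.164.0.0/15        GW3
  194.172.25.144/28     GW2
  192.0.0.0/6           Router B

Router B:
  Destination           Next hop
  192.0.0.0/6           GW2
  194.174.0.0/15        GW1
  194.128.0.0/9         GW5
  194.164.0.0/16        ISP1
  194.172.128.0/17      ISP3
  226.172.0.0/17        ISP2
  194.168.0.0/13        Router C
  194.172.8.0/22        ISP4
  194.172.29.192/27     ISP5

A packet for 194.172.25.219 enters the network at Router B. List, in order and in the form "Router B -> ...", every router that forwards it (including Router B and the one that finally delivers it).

At Router B: longest match for 194.172.25.219 is 194.168.0.0/13 -> Router C
At Router C: longest match for 194.172.25.219 is 194.0.0.0/8 -> local delivery

Router B -> Router C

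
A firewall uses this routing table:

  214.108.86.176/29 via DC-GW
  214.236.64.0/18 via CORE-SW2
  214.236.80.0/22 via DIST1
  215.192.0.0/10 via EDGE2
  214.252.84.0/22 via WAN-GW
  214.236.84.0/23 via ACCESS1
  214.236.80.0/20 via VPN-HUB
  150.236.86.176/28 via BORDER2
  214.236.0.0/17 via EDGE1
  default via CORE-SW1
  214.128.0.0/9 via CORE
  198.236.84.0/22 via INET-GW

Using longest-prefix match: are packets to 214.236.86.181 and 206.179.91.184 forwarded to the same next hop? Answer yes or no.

no

214.236.86.181: longest match 214.236.80.0/20 -> VPN-HUB
206.179.91.184: longest match 0.0.0.0/0 -> CORE-SW1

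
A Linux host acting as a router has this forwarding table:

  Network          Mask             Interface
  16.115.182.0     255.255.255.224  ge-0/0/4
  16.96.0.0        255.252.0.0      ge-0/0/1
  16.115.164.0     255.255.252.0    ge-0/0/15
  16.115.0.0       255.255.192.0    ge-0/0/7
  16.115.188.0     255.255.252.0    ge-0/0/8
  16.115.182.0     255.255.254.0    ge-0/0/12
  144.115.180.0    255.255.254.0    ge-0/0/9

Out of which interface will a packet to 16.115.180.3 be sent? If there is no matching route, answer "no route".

no route

No entry's prefix contains 16.115.180.3; there is no default route.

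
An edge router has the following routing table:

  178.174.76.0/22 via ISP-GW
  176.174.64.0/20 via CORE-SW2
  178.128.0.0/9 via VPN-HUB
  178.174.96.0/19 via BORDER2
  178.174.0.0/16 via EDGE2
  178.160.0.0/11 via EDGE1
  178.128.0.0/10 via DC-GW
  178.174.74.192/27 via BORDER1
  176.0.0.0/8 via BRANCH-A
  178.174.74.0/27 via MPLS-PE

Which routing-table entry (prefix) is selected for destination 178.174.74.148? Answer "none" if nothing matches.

Entries matching 178.174.74.148:
  178.128.0.0/9 (178.128.0.0 - 178.255.255.255)
  178.128.0.0/10 (178.128.0.0 - 178.191.255.255)
  178.160.0.0/11 (178.160.0.0 - 178.191.255.255)
  178.174.0.0/16 (178.174.0.0 - 178.174.255.255)
Most specific is 178.174.0.0/16.

178.174.0.0/16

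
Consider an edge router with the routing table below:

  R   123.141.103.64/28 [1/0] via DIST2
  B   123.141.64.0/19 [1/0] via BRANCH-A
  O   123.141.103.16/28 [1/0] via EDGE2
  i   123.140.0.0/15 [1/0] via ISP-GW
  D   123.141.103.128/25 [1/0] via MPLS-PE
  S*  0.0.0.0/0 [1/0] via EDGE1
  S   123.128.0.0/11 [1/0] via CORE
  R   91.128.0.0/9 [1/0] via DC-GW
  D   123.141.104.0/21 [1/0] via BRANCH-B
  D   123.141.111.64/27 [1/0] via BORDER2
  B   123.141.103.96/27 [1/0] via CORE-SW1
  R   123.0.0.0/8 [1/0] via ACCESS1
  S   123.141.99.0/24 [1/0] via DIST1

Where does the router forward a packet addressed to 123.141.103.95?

Routes whose prefix contains 123.141.103.95:
  0.0.0.0/0 (default, matches everything) -> EDGE1
  123.0.0.0/8 (123.0.0.0 - 123.255.255.255) -> ACCESS1
  123.128.0.0/11 (123.128.0.0 - 123.159.255.255) -> CORE
  123.140.0.0/15 (123.140.0.0 - 123.141.255.255) -> ISP-GW
More-specific entries that do NOT match:
  123.141.103.64/28 (123.141.103.64 - 123.141.103.79) does not contain 123.141.103.95
  123.141.103.16/28 (123.141.103.16 - 123.141.103.31) does not contain 123.141.103.95
  123.141.111.64/27 (123.141.111.64 - 123.141.111.95) does not contain 123.141.103.95
  123.141.103.96/27 (123.141.103.96 - 123.141.103.127) does not contain 123.141.103.95
  123.141.103.128/25 (123.141.103.128 - 123.141.103.255) does not contain 123.141.103.95
  123.141.99.0/24 (123.141.99.0 - 123.141.99.255) does not contain 123.141.103.95
  123.141.104.0/21 (123.141.104.0 - 123.141.111.255) does not contain 123.141.103.95
  123.141.64.0/19 (123.141.64.0 - 123.141.95.255) does not contain 123.141.103.95
Longest matching prefix is /15 -> next hop ISP-GW.

ISP-GW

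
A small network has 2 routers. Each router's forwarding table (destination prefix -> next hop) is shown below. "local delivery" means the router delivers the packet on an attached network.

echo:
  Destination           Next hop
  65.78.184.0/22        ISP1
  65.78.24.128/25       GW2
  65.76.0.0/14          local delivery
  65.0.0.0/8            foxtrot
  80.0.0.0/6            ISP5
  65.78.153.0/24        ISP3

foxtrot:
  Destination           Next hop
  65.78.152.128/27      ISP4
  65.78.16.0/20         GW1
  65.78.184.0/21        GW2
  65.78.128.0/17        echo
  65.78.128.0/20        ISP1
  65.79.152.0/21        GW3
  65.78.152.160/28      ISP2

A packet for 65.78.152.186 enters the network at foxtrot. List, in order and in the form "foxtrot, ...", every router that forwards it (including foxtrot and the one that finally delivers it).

At foxtrot: longest match for 65.78.152.186 is 65.78.128.0/17 -> echo
At echo: longest match for 65.78.152.186 is 65.76.0.0/14 -> local delivery

foxtrot, echo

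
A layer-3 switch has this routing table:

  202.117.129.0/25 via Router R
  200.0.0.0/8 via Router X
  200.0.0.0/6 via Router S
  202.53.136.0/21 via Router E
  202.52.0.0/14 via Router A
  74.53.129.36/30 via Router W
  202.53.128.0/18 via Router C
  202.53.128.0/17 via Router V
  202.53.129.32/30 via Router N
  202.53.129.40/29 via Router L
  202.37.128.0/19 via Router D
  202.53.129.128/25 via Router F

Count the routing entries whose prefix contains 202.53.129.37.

4

Prefixes containing 202.53.129.37:
  200.0.0.0/6 (200.0.0.0 - 203.255.255.255)
  202.52.0.0/14 (202.52.0.0 - 202.55.255.255)
  202.53.128.0/17 (202.53.128.0 - 202.53.255.255)
  202.53.128.0/18 (202.53.128.0 - 202.53.191.255)
Total matching entries: 4.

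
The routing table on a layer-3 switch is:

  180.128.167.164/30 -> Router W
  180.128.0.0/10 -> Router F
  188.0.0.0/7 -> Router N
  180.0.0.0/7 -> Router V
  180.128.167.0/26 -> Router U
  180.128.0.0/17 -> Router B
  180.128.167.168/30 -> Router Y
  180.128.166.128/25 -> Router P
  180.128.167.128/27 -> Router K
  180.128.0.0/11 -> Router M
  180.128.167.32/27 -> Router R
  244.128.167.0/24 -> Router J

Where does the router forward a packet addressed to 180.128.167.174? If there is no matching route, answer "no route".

Routes whose prefix contains 180.128.167.174:
  180.0.0.0/7 (180.0.0.0 - 181.255.255.255) -> Router V
  180.128.0.0/10 (180.128.0.0 - 180.191.255.255) -> Router F
  180.128.0.0/11 (180.128.0.0 - 180.159.255.255) -> Router M
More-specific entries that do NOT match:
  180.128.167.164/30 (180.128.167.164 - 180.128.167.167) does not contain 180.128.167.174
  180.128.167.168/30 (180.128.167.168 - 180.128.167.171) does not contain 180.128.167.174
  180.128.167.128/27 (180.128.167.128 - 180.128.167.159) does not contain 180.128.167.174
  180.128.167.32/27 (180.128.167.32 - 180.128.167.63) does not contain 180.128.167.174
  180.128.167.0/26 (180.128.167.0 - 180.128.167.63) does not contain 180.128.167.174
  180.128.166.128/25 (180.128.166.128 - 180.128.166.255) does not contain 180.128.167.174
  244.128.167.0/24 (244.128.167.0 - 244.128.167.255) does not contain 180.128.167.174
  180.128.0.0/17 (180.128.0.0 - 180.128.127.255) does not contain 180.128.167.174
Longest matching prefix is /11 -> next hop Router M.

Router M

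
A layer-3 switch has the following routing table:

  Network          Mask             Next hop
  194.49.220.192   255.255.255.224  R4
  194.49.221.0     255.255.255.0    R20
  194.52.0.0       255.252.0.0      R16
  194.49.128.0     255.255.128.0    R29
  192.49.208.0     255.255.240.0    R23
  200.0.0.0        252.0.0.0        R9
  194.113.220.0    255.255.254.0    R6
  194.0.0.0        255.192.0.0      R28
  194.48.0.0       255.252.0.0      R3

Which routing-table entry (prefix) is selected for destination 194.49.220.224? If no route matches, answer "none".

194.49.128.0/17

Entries matching 194.49.220.224:
  194.0.0.0/10 (194.0.0.0 - 194.63.255.255)
  194.48.0.0/14 (194.48.0.0 - 194.51.255.255)
  194.49.128.0/17 (194.49.128.0 - 194.49.255.255)
Most specific is 194.49.128.0/17.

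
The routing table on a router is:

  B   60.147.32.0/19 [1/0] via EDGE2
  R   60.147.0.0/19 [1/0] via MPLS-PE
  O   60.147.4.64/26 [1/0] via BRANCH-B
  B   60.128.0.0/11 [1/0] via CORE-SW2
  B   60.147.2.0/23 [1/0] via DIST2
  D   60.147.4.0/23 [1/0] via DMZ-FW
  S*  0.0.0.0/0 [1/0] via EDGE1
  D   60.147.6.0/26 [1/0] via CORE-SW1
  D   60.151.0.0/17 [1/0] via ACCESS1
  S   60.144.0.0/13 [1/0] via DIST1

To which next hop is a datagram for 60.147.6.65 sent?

Routes whose prefix contains 60.147.6.65:
  0.0.0.0/0 (default, matches everything) -> EDGE1
  60.128.0.0/11 (60.128.0.0 - 60.159.255.255) -> CORE-SW2
  60.144.0.0/13 (60.144.0.0 - 60.151.255.255) -> DIST1
  60.147.0.0/19 (60.147.0.0 - 60.147.31.255) -> MPLS-PE
More-specific entries that do NOT match:
  60.147.4.64/26 (60.147.4.64 - 60.147.4.127) does not contain 60.147.6.65
  60.147.6.0/26 (60.147.6.0 - 60.147.6.63) does not contain 60.147.6.65
  60.147.2.0/23 (60.147.2.0 - 60.147.3.255) does not contain 60.147.6.65
  60.147.4.0/23 (60.147.4.0 - 60.147.5.255) does not contain 60.147.6.65
Longest matching prefix is /19 -> next hop MPLS-PE.

MPLS-PE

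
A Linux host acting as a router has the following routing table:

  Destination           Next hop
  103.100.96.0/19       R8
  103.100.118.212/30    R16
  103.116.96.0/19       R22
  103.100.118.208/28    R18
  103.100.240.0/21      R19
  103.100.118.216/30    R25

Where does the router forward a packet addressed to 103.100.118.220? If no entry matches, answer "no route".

Routes whose prefix contains 103.100.118.220:
  103.100.96.0/19 (103.100.96.0 - 103.100.127.255) -> R8
  103.100.118.208/28 (103.100.118.208 - 103.100.118.223) -> R18
More-specific entries that do NOT match:
  103.100.118.212/30 (103.100.118.212 - 103.100.118.215) does not contain 103.100.118.220
  103.100.118.216/30 (103.100.118.216 - 103.100.118.219) does not contain 103.100.118.220
Longest matching prefix is /28 -> next hop R18.

R18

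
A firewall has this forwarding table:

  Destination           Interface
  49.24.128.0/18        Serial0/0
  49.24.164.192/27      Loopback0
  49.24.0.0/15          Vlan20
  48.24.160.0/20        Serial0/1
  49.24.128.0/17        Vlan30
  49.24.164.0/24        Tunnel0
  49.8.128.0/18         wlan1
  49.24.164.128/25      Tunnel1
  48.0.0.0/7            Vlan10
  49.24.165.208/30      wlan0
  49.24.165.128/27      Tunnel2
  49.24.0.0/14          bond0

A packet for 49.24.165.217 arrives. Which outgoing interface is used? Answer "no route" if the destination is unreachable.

Routes whose prefix contains 49.24.165.217:
  48.0.0.0/7 (48.0.0.0 - 49.255.255.255) -> Vlan10
  49.24.0.0/14 (49.24.0.0 - 49.27.255.255) -> bond0
  49.24.0.0/15 (49.24.0.0 - 49.25.255.255) -> Vlan20
  49.24.128.0/17 (49.24.128.0 - 49.24.255.255) -> Vlan30
  49.24.128.0/18 (49.24.128.0 - 49.24.191.255) -> Serial0/0
More-specific entries that do NOT match:
  49.24.165.208/30 (49.24.165.208 - 49.24.165.211) does not contain 49.24.165.217
  49.24.164.192/27 (49.24.164.192 - 49.24.164.223) does not contain 49.24.165.217
  49.24.165.128/27 (49.24.165.128 - 49.24.165.159) does not contain 49.24.165.217
  49.24.164.128/25 (49.24.164.128 - 49.24.164.255) does not contain 49.24.165.217
  49.24.164.0/24 (49.24.164.0 - 49.24.164.255) does not contain 49.24.165.217
  48.24.160.0/20 (48.24.160.0 - 48.24.175.255) does not contain 49.24.165.217
Longest matching prefix is /18 -> interface Serial0/0.

Serial0/0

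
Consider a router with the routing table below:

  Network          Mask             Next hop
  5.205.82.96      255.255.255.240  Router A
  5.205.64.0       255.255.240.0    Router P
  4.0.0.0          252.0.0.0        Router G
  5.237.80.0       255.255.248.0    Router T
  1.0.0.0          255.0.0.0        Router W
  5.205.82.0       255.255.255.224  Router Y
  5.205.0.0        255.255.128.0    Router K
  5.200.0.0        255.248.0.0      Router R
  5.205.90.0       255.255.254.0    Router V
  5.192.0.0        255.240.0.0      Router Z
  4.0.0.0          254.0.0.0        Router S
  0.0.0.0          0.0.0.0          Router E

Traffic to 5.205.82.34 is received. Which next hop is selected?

Routes whose prefix contains 5.205.82.34:
  0.0.0.0/0 (default, matches everything) -> Router E
  4.0.0.0/6 (4.0.0.0 - 7.255.255.255) -> Router G
  4.0.0.0/7 (4.0.0.0 - 5.255.255.255) -> Router S
  5.192.0.0/12 (5.192.0.0 - 5.207.255.255) -> Router Z
  5.200.0.0/13 (5.200.0.0 - 5.207.255.255) -> Router R
  5.205.0.0/17 (5.205.0.0 - 5.205.127.255) -> Router K
More-specific entries that do NOT match:
  5.205.82.96/28 (5.205.82.96 - 5.205.82.111) does not contain 5.205.82.34
  5.205.82.0/27 (5.205.82.0 - 5.205.82.31) does not contain 5.205.82.34
  5.205.90.0/23 (5.205.90.0 - 5.205.91.255) does not contain 5.205.82.34
  5.237.80.0/21 (5.237.80.0 - 5.237.87.255) does not contain 5.205.82.34
  5.205.64.0/20 (5.205.64.0 - 5.205.79.255) does not contain 5.205.82.34
Longest matching prefix is /17 -> next hop Router K.

Router K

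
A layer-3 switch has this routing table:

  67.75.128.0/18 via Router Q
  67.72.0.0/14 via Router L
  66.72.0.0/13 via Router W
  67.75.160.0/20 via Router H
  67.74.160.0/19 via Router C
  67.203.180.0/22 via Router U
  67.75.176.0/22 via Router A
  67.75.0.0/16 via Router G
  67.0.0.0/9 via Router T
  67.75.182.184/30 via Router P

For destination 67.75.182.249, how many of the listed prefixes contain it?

4

Prefixes containing 67.75.182.249:
  67.0.0.0/9 (67.0.0.0 - 67.127.255.255)
  67.72.0.0/14 (67.72.0.0 - 67.75.255.255)
  67.75.0.0/16 (67.75.0.0 - 67.75.255.255)
  67.75.128.0/18 (67.75.128.0 - 67.75.191.255)
Total matching entries: 4.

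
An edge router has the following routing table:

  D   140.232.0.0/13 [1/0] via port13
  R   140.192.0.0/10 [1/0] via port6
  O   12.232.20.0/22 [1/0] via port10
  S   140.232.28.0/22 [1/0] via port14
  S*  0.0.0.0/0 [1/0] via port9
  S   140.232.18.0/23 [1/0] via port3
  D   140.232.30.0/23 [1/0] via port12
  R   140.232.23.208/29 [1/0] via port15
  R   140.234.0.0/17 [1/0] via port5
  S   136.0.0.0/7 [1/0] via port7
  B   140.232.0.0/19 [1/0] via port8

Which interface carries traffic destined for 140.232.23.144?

Routes whose prefix contains 140.232.23.144:
  0.0.0.0/0 (default, matches everything) -> port9
  140.192.0.0/10 (140.192.0.0 - 140.255.255.255) -> port6
  140.232.0.0/13 (140.232.0.0 - 140.239.255.255) -> port13
  140.232.0.0/19 (140.232.0.0 - 140.232.31.255) -> port8
More-specific entries that do NOT match:
  140.232.23.208/29 (140.232.23.208 - 140.232.23.215) does not contain 140.232.23.144
  140.232.18.0/23 (140.232.18.0 - 140.232.19.255) does not contain 140.232.23.144
  140.232.30.0/23 (140.232.30.0 - 140.232.31.255) does not contain 140.232.23.144
  12.232.20.0/22 (12.232.20.0 - 12.232.23.255) does not contain 140.232.23.144
  140.232.28.0/22 (140.232.28.0 - 140.232.31.255) does not contain 140.232.23.144
Longest matching prefix is /19 -> interface port8.

port8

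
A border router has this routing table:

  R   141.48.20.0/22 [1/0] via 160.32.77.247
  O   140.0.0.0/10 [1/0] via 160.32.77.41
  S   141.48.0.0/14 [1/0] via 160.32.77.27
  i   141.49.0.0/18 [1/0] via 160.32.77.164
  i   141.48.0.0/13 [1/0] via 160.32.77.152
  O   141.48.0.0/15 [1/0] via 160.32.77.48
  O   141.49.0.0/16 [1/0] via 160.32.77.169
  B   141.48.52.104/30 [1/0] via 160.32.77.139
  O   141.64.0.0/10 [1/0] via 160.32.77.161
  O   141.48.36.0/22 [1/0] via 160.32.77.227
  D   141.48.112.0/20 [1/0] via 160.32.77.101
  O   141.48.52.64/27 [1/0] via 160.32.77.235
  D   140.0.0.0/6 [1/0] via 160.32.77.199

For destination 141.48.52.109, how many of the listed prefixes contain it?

4

Prefixes containing 141.48.52.109:
  140.0.0.0/6 (140.0.0.0 - 143.255.255.255)
  141.48.0.0/13 (141.48.0.0 - 141.55.255.255)
  141.48.0.0/14 (141.48.0.0 - 141.51.255.255)
  141.48.0.0/15 (141.48.0.0 - 141.49.255.255)
Total matching entries: 4.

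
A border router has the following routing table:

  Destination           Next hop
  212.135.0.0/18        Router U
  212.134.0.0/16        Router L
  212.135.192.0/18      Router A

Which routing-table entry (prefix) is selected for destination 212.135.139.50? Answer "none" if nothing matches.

212.135.139.50 is outside every listed prefix and there is no default route.

none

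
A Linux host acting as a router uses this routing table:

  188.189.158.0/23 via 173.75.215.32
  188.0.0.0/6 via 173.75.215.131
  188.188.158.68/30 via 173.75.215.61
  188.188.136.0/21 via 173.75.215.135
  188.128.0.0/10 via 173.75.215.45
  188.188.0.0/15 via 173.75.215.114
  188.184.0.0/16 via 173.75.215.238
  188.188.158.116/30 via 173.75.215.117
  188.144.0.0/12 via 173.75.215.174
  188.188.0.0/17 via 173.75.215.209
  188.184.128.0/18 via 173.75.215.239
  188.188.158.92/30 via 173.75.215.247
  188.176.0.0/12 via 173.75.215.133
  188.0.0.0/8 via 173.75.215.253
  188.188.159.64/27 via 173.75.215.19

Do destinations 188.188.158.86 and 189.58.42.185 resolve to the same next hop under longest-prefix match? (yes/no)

no

188.188.158.86: longest match 188.188.0.0/15 -> 173.75.215.114
189.58.42.185: longest match 188.0.0.0/6 -> 173.75.215.131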